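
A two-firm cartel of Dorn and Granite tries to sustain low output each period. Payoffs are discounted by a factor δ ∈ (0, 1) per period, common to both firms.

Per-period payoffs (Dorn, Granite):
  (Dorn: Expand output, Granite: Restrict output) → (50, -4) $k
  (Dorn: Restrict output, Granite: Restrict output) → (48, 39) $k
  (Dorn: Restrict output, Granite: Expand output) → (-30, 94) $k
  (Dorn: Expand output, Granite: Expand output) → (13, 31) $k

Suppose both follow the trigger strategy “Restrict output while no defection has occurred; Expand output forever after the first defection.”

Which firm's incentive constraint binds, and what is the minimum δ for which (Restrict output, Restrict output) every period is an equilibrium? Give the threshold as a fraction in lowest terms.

Granite; δ ≥ 55/63

Dorn: cooperation gives 48 each period; deviation gives 50 once then 13 forever.
  48/(1−δ) ≥ 50 + 13δ/(1−δ) ⇒ δ ≥ 2/37.
Granite: cooperation gives 39 each period; deviation gives 94 once then 31 forever.
  δ ≥ 55/63.
Both must hold, so the binding constraint is Granite's: δ ≥ 55/63.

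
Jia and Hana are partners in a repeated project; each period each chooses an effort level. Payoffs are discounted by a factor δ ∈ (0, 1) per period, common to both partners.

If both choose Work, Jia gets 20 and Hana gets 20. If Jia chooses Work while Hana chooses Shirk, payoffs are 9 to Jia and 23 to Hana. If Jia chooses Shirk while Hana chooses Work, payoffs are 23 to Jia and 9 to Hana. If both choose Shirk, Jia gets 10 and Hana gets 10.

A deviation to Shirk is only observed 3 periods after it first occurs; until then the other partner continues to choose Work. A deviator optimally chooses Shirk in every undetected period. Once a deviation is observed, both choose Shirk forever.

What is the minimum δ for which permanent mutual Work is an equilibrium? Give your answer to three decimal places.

0.613

Deviating for the 3 undetected periods gains 23−20 = 3 per period over cooperation, then loses 20−10 = 10 per period forever once punishment starts.
Gain: 3(1 + δ + … + δ^2); loss: 10·δ^3/(1−δ).
No profitable deviation ⇔ 3(1−δ^3) ≤ 10·δ^3, i.e. δ^3 ≥ 3/(3+10) = 3/13.
Hence δ ≥ (3/13)^(1/3) ≈ 0.613.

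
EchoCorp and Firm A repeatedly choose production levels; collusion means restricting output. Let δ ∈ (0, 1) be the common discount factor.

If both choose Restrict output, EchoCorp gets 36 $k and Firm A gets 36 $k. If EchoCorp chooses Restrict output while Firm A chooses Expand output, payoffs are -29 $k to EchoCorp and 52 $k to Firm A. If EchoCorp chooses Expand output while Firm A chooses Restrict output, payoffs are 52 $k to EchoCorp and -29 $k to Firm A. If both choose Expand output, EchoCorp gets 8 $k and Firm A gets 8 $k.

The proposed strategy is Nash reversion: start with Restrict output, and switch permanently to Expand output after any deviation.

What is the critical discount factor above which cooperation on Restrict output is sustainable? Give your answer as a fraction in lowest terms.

Under grim trigger the critical discount factor is (T−C)/(T−P) with T = 52, C = 36, P = 8.
δ* = (52−36)/(52−8) = 16/44 = 4/11.

4/11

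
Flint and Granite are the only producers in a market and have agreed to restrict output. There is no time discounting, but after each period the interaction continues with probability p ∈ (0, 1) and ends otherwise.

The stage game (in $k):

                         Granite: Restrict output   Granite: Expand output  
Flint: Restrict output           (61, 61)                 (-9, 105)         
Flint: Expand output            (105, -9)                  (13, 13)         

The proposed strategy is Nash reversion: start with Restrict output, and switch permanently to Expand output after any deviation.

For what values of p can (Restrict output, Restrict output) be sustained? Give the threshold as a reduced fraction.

Expected cooperation value is 61 + p·61 + p²·61 + … = 61/(1−p); deviation gives 105 + p·13/(1−p).
61 ≥ 105(1−p) + 13p ⇒ 92p ≥ 44 ⇒ p ≥ 44/92 = 11/23.

11/23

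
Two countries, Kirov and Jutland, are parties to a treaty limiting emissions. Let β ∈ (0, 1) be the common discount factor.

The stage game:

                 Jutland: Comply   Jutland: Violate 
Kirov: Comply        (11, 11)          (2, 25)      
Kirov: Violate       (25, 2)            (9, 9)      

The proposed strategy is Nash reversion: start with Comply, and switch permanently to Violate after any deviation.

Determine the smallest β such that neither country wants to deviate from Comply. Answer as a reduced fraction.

Under grim trigger the critical discount factor is (T−C)/(T−P) with T = 25, C = 11, P = 9.
β* = (25−11)/(25−9) = 14/16 = 7/8.

7/8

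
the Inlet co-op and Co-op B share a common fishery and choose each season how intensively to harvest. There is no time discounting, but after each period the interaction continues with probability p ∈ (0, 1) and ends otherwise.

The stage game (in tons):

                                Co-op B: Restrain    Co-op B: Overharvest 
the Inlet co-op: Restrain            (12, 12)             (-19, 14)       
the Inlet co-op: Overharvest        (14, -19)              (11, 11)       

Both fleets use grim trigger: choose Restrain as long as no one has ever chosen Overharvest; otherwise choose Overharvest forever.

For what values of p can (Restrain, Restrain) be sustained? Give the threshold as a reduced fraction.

2/3

With no time discounting, the continuation probability p plays the role of the discount factor.
Grim-trigger IC: 12/(1−p) ≥ 14 + 11p/(1−p) ⇒ p ≥ (14−12)/(14−11) = 2/3.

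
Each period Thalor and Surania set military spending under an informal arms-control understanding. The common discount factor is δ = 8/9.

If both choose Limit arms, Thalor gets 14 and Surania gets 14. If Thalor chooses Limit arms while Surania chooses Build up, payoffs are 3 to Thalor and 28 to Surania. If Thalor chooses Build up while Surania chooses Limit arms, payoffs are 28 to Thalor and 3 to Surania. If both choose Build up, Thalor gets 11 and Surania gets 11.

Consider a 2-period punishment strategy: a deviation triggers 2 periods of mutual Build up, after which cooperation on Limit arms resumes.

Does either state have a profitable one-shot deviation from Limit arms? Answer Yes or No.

Yes

Comparing payoff streams over the 3 periods until play realigns: cooperate → 14(1+δ+…+δ^2); deviate → 28 + 11(δ+…+δ^2).
Cooperation is sustained iff (14−11)(δ+…+δ^2) ≥ 28−14.
δ+…+δ^2 = 8/9·(1−(8/9)^2)/(1−8/9) = 1.6790, and (28−14)/(14−11) = 4.6667.
1.6790 < 4.6667, so cooperation is not sustainable.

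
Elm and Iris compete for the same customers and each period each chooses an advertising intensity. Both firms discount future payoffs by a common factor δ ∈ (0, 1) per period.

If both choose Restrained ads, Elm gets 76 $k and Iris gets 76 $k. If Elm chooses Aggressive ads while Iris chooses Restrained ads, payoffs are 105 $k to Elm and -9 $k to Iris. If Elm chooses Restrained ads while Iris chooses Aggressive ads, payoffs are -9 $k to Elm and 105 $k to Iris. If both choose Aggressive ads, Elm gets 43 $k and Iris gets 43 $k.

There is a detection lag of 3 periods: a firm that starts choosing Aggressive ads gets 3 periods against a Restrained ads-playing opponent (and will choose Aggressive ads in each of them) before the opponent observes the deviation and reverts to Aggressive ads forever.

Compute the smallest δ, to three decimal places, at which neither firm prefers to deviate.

The best deviation is to choose Aggressive ads for all 3 undetected periods, earning 105 each, then 43 forever once detected.
Deviation value: 105(1−δ^3)/(1−δ) + 43δ^3/(1−δ); cooperation value: 76/(1−δ).
IC: 76 ≥ 105(1−δ^3) + 43δ^3 = 105 − 62δ^3.
So δ^3 ≥ 29/62, giving δ ≥ (29/62)^(1/3) ≈ 0.776.

0.776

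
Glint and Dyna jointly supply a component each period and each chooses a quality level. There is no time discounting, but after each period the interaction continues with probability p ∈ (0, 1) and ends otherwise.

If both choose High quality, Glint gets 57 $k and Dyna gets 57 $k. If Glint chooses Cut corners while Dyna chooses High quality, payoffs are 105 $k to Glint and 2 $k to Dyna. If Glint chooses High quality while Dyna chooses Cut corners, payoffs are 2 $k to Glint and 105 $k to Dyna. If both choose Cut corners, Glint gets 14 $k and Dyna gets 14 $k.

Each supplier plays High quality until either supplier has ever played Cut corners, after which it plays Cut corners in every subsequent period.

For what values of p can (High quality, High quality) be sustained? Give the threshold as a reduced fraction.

Expected cooperation value is 57 + p·57 + p²·57 + … = 57/(1−p); deviation gives 105 + p·14/(1−p).
57 ≥ 105(1−p) + 14p ⇒ 91p ≥ 48 ⇒ p ≥ 48/91.

48/91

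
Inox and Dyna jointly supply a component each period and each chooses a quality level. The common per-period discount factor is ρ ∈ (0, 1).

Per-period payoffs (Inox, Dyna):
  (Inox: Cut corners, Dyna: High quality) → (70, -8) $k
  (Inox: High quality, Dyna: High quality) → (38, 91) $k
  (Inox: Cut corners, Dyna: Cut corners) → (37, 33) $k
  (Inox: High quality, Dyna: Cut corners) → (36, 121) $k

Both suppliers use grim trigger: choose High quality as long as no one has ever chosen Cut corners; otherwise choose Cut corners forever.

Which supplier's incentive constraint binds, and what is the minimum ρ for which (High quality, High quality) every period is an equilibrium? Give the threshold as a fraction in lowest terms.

Inox; ρ ≥ 32/33

For Inox: deviation gain 70−38 = 32, per-period punishment loss 38−37 = 1. IC gives ρ ≥ 32/33.
For Dyna: gain 30, loss 58 per period, so ρ ≥ 30/88 = 15/44.
The tighter constraint is Inox's, so cooperation needs ρ ≥ 32/33.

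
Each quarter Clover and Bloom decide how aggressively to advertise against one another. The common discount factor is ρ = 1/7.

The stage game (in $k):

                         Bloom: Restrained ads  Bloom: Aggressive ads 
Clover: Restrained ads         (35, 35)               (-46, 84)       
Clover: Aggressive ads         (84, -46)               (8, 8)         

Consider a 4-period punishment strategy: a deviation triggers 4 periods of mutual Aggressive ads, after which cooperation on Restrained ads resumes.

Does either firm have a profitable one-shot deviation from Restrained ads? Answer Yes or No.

Yes

Comparing payoff streams over the 5 periods until play realigns: cooperate → 35(1+ρ+…+ρ^4); deviate → 84 + 8(ρ+…+ρ^4).
Cooperation is sustained iff (35−8)(ρ+…+ρ^4) ≥ 84−35.
ρ+…+ρ^4 = 1/7·(1−(1/7)^4)/(1−1/7) = 0.1666, and (84−35)/(35−8) = 1.8148.
0.1666 < 1.8148, so cooperation is not sustainable.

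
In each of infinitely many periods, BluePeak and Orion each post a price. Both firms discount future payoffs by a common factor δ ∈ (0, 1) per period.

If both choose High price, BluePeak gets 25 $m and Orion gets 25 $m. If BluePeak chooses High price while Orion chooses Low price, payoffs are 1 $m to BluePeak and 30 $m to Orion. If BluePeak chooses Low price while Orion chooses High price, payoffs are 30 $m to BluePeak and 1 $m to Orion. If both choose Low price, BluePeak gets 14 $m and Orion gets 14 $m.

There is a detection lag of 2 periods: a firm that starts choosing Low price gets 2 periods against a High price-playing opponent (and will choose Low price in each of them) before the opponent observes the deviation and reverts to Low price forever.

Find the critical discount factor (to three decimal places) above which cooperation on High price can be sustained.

0.559

The best deviation is to choose Low price for all 2 undetected periods, earning 30 each, then 14 forever once detected.
Deviation value: 30(1−δ^2)/(1−δ) + 14δ^2/(1−δ); cooperation value: 25/(1−δ).
IC: 25 ≥ 30(1−δ^2) + 14δ^2 = 30 − 16δ^2.
So δ^2 ≥ 5/16, giving δ ≥ (5/16)^(1/2) ≈ 0.559.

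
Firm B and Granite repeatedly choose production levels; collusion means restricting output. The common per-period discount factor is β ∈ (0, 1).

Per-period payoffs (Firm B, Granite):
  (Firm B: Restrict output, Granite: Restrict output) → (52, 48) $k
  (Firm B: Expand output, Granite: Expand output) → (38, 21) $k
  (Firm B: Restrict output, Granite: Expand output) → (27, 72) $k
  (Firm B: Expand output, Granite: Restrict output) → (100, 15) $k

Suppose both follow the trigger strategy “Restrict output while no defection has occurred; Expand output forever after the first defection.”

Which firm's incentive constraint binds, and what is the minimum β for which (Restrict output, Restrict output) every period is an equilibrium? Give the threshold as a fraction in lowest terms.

Firm B; β ≥ 24/31

Firm B: cooperation gives 52 each period; deviation gives 100 once then 38 forever.
  52/(1−β) ≥ 100 + 38β/(1−β) ⇒ β ≥ 48/62 = 24/31.
Granite: cooperation gives 48 each period; deviation gives 72 once then 21 forever.
  β ≥ 24/51 = 8/17.
Both must hold, so the binding constraint is Firm B's: β ≥ 24/31.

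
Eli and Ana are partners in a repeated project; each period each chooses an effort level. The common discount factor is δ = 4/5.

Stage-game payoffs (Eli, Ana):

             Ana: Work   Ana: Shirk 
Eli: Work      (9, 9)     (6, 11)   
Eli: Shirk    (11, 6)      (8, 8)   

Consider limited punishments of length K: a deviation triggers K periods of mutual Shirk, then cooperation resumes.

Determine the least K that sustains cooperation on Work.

No profitable deviation requires (9−8)(δ+…+δ^K) ≥ 11−9, i.e. δ+…+δ^K ≥ 2 ≈ 2.0000.
With δ = 4/5, the partial sums are K=1: 0.8000, K=2: 1.4400, K=3: 1.9520, K=4: 2.3616.
K = 4 is the first length at which the sum reaches 2.0000.

4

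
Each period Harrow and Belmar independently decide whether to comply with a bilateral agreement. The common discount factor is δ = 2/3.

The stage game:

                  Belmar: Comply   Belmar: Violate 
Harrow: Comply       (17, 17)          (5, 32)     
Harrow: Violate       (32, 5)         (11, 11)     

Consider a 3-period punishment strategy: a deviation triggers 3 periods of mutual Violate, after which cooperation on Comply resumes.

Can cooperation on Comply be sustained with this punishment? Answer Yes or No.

No

IC: δ+…+δ^3 ≥ (32−17)/(17−11) = 5/2.
At δ = 2/3: partial sum = 1.4074 < 2.5000. Cooperation not sustainable.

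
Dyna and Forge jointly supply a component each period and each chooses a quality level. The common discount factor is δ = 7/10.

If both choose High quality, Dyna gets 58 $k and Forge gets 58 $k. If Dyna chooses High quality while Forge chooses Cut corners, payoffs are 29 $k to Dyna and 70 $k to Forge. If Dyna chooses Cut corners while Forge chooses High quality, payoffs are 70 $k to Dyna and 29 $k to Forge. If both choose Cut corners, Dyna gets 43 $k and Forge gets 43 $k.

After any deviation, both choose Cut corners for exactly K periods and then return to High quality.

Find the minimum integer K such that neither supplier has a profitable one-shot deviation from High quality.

2

No profitable deviation requires (58−43)(δ+…+δ^K) ≥ 70−58, i.e. δ+…+δ^K ≥ 4/5 ≈ 0.8000.
With δ = 7/10, the partial sums are K=1: 0.7000, K=2: 1.1900.
K = 2 is the first length at which the sum reaches 0.8000.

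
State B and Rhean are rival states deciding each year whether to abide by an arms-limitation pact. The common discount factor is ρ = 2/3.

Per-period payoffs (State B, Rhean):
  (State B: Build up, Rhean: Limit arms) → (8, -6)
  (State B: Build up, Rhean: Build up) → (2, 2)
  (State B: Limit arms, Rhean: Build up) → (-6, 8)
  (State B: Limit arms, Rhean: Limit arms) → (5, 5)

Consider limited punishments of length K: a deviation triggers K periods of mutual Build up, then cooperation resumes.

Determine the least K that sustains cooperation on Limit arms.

2

No profitable deviation requires (5−2)(ρ+…+ρ^K) ≥ 8−5, i.e. ρ+…+ρ^K ≥ 1 ≈ 1.0000.
With ρ = 2/3, the partial sums are K=1: 0.6667, K=2: 1.1111.
K = 2 is the first length at which the sum reaches 1.0000.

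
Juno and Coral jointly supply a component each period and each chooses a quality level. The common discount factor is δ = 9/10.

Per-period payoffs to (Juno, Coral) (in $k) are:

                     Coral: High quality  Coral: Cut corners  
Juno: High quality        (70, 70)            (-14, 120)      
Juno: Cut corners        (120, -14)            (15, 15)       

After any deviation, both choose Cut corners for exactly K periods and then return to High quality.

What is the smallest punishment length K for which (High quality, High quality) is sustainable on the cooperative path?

2

No profitable deviation requires (70−15)(δ+…+δ^K) ≥ 120−70, i.e. δ+…+δ^K ≥ 10/11 ≈ 0.9091.
With δ = 9/10, the partial sums are K=1: 0.9000, K=2: 1.7100.
K = 2 is the first length at which the sum reaches 0.9091.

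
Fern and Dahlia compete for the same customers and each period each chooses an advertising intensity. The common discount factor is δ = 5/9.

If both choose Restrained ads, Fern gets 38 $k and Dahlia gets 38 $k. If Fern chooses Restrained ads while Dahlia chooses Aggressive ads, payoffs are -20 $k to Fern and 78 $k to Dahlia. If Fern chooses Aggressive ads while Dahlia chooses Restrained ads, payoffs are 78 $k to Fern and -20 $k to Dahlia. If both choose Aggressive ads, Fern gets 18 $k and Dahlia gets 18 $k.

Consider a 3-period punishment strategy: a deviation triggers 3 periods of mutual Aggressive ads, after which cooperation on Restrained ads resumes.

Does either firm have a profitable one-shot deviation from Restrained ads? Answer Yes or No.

A one-shot deviation gives 78 now, then 18 for 3 periods, then back to 38.
Gain from deviating: (78−38) today; loss: (38−18) in each of the next 3 periods.
No-deviation condition: (38−18)(δ+…+δ^3) ≥ 78−38, i.e. δ+…+δ^3 ≥ 2.
At δ = 5/9: δ+…+δ^3 = 1.0357 < 2.0000.
So cooperation is not sustainable.

Yes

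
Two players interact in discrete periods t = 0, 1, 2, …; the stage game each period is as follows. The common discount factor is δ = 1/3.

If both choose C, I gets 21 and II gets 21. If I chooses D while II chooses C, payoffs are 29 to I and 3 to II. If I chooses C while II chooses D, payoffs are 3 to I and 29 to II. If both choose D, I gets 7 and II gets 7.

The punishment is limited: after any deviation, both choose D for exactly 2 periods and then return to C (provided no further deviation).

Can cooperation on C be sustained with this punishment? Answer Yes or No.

No

IC: δ+…+δ^2 ≥ (29−21)/(21−7) = 4/7.
At δ = 1/3: partial sum = 0.4444 < 0.5714. Cooperation not sustainable.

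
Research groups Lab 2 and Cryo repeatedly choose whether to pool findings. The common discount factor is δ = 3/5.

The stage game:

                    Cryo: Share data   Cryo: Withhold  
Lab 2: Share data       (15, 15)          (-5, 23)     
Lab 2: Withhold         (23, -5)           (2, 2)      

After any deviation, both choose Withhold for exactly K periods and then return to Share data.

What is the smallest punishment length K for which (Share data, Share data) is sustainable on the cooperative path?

2

Need Σ_{k=1}^{K} δ^k ≥ (23−15)/(15−2) = 0.6154 at δ = 3/5.
At K = 1 the sum is 0.6000 < 0.6154; at K = 2 it is 0.9600 ≥ 0.6154.
So the minimum punishment length is K = 2.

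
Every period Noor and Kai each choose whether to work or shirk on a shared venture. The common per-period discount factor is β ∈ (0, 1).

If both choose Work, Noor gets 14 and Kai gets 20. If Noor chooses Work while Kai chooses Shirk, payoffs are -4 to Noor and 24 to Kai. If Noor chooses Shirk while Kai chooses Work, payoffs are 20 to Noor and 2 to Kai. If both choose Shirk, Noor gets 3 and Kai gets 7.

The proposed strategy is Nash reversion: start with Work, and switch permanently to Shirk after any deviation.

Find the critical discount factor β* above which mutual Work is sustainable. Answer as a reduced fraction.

Noor: cooperation gives 14 each period; deviation gives 20 once then 3 forever.
  14/(1−β) ≥ 20 + 3β/(1−β) ⇒ β ≥ 6/17.
Kai: cooperation gives 20 each period; deviation gives 24 once then 7 forever.
  β ≥ 4/17.
Both must hold, so the binding constraint is Noor's: β ≥ 6/17.

6/17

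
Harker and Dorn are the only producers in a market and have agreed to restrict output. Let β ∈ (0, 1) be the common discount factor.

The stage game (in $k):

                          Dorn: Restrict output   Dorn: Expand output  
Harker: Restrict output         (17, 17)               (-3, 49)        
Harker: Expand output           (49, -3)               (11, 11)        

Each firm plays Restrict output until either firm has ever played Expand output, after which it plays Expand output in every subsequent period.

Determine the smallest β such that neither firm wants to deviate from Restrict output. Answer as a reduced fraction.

One-period gain from deviating is 49 − 17 = 32. The loss is 17 − 11 = 6 in every subsequent period, with present value 6·β/(1−β).
Deviation is unprofitable when 6·β/(1−β) ≥ 32, i.e. β/(1−β) ≥ 16/3.
Equivalently β ≥ 32/(32+6) = 16/19.

16/19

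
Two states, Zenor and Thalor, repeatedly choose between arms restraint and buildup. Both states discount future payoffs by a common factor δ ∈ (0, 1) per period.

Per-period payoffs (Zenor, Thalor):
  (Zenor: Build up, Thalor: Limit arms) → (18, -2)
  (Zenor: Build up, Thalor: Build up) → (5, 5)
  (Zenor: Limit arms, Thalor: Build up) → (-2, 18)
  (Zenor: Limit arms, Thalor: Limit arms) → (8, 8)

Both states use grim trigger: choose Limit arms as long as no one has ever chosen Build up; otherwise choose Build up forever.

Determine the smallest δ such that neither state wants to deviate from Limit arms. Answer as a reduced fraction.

10/13

8/(1−δ) ≥ 18 + 5δ/(1−δ)
8 ≥ 18 − 13δ
δ ≥ 10/13.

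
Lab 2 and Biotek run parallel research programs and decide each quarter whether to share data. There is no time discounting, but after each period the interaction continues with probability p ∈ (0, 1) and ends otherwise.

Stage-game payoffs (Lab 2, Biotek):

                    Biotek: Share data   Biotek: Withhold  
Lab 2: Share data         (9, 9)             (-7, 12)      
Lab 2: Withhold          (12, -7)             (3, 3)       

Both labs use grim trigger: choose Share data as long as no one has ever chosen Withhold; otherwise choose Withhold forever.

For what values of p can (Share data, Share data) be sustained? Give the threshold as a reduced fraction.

With no time discounting, the continuation probability p plays the role of the discount factor.
Grim-trigger IC: 9/(1−p) ≥ 12 + 3p/(1−p) ⇒ p ≥ (12−9)/(12−3) = 1/3.

1/3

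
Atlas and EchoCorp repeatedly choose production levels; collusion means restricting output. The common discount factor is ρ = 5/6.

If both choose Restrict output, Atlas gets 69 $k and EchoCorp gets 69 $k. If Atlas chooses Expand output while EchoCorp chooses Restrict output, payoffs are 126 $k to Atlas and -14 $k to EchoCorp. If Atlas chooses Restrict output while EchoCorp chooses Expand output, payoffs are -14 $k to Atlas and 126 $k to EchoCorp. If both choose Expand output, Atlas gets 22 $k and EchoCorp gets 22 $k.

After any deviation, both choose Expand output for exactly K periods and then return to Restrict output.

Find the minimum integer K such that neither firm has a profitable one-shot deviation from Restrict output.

Need Σ_{k=1}^{K} ρ^k ≥ (126−69)/(69−22) = 1.2128 at ρ = 5/6.
At K = 1 the sum is 0.8333 < 1.2128; at K = 2 it is 1.5278 ≥ 1.2128.
So the minimum punishment length is K = 2.

2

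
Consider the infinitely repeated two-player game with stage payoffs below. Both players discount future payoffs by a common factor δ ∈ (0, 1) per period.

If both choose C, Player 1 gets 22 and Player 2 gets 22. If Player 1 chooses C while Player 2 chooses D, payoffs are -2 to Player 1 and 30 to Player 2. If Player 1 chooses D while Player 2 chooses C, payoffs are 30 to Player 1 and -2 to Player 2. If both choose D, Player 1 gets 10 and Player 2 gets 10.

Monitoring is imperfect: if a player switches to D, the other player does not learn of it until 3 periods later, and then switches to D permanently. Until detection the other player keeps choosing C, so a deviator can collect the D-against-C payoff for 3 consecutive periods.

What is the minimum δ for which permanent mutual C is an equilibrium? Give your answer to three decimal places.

0.737

Deviating for the 3 undetected periods gains 30−22 = 8 per period over cooperation, then loses 22−10 = 12 per period forever once punishment starts.
Gain: 8(1 + δ + … + δ^2); loss: 12·δ^3/(1−δ).
No profitable deviation ⇔ 8(1−δ^3) ≤ 12·δ^3, i.e. δ^3 ≥ 8/(8+12) = 2/5.
Hence δ ≥ (2/5)^(1/3) ≈ 0.737.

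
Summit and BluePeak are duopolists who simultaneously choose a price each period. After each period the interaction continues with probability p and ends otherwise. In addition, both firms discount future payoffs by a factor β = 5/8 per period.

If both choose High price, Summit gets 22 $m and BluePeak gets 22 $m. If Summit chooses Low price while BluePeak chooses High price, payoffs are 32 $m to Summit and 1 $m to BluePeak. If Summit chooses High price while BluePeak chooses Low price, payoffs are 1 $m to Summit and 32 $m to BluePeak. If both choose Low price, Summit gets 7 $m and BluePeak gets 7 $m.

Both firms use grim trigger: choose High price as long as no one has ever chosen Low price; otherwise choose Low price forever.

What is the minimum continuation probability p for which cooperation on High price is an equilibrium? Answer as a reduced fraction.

16/25

Expected continuation weight on next period's payoff is β·p = 5/8·p, which plays the role of the discount factor.
Cooperation requires 5/8·p ≥ (32−22)/(32−7) = 2/5, hence p ≥ 16/25.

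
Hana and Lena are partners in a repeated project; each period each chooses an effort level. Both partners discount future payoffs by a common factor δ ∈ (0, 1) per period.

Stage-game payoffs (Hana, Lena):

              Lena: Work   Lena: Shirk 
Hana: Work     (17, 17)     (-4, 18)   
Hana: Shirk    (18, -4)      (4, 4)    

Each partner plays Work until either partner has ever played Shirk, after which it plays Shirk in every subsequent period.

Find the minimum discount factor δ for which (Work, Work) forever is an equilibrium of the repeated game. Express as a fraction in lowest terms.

One-period gain from deviating is 18 − 17 = 1. The loss is 17 − 4 = 13 in every subsequent period, with present value 13·δ/(1−δ).
Deviation is unprofitable when 13·δ/(1−δ) ≥ 1, i.e. δ/(1−δ) ≥ 1/13.
Equivalently δ ≥ 1/(1+13) = 1/14.

1/14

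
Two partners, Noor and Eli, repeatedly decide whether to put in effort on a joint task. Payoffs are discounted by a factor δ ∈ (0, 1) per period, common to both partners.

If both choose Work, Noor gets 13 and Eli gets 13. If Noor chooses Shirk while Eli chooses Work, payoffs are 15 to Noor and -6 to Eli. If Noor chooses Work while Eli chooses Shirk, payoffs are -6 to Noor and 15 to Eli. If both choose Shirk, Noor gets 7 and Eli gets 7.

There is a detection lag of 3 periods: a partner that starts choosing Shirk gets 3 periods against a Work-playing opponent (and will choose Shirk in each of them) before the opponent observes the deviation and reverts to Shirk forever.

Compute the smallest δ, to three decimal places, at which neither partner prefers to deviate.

Deviating for the 3 undetected periods gains 15−13 = 2 per period over cooperation, then loses 13−7 = 6 per period forever once punishment starts.
Gain: 2(1 + δ + … + δ^2); loss: 6·δ^3/(1−δ).
No profitable deviation ⇔ 2(1−δ^3) ≤ 6·δ^3, i.e. δ^3 ≥ 2/(2+6) = 1/4.
Hence δ ≥ (1/4)^(1/3) ≈ 0.630.

0.630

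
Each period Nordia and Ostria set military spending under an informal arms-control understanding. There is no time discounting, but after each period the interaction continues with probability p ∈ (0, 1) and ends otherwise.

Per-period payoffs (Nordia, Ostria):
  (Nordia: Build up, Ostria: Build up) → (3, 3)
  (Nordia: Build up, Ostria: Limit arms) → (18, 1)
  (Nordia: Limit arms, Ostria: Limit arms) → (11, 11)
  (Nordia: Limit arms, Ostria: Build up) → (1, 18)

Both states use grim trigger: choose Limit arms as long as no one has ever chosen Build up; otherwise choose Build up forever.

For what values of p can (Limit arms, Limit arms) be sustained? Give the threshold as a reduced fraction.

Expected cooperation value is 11 + p·11 + p²·11 + … = 11/(1−p); deviation gives 18 + p·3/(1−p).
11 ≥ 18(1−p) + 3p ⇒ 15p ≥ 7 ⇒ p ≥ 7/15.

7/15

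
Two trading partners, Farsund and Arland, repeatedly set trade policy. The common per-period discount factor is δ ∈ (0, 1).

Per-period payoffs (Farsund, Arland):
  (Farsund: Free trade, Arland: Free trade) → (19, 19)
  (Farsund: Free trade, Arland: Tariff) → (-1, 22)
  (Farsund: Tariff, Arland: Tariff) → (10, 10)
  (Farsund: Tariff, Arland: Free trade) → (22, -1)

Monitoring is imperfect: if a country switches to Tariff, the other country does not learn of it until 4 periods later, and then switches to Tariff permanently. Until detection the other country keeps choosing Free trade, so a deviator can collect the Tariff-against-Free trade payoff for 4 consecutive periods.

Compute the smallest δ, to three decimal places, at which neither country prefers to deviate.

A deviator earns 22 for 4 periods, then 10 forever; cooperating earns 19 forever. Multiplying the IC by (1−δ):
19 ≥ 22(1−δ^4) + 10δ^4, so 12·δ^4 ≥ 3 and δ^4 ≥ 1/4.
δ ≥ (1/4)^(1/4) ≈ 0.707.

0.707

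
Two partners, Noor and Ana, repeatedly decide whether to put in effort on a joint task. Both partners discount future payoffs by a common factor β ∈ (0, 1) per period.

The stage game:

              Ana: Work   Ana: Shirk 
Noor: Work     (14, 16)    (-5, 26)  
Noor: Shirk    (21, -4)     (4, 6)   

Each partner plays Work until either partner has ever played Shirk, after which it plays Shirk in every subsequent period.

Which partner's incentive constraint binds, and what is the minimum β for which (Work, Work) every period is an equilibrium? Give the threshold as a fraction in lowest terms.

Ana; β ≥ 1/2

Noor's threshold: (21−14)/(21−4) = 7/17.
Ana's threshold: (26−16)/(26−6) = 1/2.
7/17 < 1/2, so Ana binds and β* = 1/2.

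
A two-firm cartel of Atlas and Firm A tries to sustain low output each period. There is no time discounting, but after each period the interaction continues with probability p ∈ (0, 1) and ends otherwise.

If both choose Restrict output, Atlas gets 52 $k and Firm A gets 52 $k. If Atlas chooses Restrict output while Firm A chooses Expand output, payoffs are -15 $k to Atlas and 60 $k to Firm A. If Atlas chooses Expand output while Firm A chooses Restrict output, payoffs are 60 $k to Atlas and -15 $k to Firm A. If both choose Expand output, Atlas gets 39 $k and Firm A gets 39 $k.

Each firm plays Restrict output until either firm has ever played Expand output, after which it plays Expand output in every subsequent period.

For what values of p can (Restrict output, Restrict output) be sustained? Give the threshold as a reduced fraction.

8/21

With no time discounting, the continuation probability p plays the role of the discount factor.
Grim-trigger IC: 52/(1−p) ≥ 60 + 39p/(1−p) ⇒ p ≥ (60−52)/(60−39) = 8/21.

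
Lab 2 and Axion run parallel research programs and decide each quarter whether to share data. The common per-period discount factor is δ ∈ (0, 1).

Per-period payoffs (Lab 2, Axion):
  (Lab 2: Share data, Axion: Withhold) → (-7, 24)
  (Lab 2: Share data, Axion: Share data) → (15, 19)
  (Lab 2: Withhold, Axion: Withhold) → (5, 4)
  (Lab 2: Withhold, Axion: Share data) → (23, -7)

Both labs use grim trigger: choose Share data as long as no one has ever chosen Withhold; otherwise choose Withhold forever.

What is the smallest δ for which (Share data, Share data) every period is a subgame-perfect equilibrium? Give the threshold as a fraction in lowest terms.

4/9

Lab 2: cooperation gives 15 each period; deviation gives 23 once then 5 forever.
  15/(1−δ) ≥ 23 + 5δ/(1−δ) ⇒ δ ≥ 8/18 = 4/9.
Axion: cooperation gives 19 each period; deviation gives 24 once then 4 forever.
  δ ≥ 5/20 = 1/4.
Both must hold, so the binding constraint is Lab 2's: δ ≥ 4/9.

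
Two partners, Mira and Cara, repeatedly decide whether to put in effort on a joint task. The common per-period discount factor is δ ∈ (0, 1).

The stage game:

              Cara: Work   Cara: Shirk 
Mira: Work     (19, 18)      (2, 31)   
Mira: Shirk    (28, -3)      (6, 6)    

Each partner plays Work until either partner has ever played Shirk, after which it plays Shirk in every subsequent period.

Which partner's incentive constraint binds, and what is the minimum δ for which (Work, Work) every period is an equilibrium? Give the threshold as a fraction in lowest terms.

Cara; δ ≥ 13/25

Mira: cooperation gives 19 each period; deviation gives 28 once then 6 forever.
  19/(1−δ) ≥ 28 + 6δ/(1−δ) ⇒ δ ≥ 9/22.
Cara: cooperation gives 18 each period; deviation gives 31 once then 6 forever.
  δ ≥ 13/25.
Both must hold, so the binding constraint is Cara's: δ ≥ 13/25.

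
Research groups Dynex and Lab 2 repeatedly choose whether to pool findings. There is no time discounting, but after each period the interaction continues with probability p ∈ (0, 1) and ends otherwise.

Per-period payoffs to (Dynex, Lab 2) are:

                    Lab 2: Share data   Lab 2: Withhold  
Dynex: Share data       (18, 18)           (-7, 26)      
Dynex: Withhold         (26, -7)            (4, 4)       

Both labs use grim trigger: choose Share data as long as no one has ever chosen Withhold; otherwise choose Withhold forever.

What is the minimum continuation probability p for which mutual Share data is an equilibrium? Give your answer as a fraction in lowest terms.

Expected cooperation value is 18 + p·18 + p²·18 + … = 18/(1−p); deviation gives 26 + p·4/(1−p).
18 ≥ 26(1−p) + 4p ⇒ 22p ≥ 8 ⇒ p ≥ 8/22 = 4/11.

4/11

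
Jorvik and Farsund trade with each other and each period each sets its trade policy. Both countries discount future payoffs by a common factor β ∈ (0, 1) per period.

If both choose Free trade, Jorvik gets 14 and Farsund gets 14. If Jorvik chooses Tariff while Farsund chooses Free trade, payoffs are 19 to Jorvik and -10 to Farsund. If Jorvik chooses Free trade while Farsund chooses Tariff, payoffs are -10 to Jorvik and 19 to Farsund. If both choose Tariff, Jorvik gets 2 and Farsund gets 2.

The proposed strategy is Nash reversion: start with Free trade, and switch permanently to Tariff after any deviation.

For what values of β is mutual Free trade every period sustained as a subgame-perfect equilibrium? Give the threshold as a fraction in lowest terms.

5/17

Under grim trigger the critical discount factor is (T−C)/(T−P) with T = 19, C = 14, P = 2.
β* = (19−14)/(19−2) = 5/17.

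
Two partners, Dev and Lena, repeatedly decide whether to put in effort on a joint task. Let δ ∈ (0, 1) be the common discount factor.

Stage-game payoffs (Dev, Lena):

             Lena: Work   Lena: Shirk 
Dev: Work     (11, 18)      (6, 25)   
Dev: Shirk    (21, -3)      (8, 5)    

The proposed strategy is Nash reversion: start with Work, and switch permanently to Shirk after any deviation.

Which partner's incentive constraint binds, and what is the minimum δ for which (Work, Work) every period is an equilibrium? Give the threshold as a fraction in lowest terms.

For Dev: deviation gain 21−11 = 10, per-period punishment loss 11−8 = 3. IC gives δ ≥ 10/13.
For Lena: gain 7, loss 13 per period, so δ ≥ 7/20.
The tighter constraint is Dev's, so cooperation needs δ ≥ 10/13.

Dev; δ ≥ 10/13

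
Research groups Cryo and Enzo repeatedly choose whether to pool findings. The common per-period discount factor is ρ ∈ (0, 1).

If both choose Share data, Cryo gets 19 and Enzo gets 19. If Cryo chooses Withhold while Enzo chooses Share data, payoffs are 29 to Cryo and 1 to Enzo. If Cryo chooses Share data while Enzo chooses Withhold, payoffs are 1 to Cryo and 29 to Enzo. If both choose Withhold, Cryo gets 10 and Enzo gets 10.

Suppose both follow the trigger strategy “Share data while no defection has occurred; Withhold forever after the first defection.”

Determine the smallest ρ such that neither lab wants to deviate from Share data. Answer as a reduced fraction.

10/19

19/(1−ρ) ≥ 29 + 10ρ/(1−ρ)
19 ≥ 29 − 19ρ
ρ ≥ 10/19.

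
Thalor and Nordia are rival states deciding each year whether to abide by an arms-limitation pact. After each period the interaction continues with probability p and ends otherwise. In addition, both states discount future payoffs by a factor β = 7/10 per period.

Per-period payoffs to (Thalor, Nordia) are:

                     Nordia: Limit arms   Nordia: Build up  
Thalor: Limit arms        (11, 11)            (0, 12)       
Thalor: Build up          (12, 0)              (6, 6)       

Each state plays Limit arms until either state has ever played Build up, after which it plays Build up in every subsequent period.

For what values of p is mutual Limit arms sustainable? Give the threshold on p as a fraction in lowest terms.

5/21

With continuation probability p and discount β, the effective per-period discount factor is βp.
Grim-trigger IC: βp ≥ (12−11)/(12−6) = 1/6.
So p ≥ (1/6)/(7/10) = 5/21.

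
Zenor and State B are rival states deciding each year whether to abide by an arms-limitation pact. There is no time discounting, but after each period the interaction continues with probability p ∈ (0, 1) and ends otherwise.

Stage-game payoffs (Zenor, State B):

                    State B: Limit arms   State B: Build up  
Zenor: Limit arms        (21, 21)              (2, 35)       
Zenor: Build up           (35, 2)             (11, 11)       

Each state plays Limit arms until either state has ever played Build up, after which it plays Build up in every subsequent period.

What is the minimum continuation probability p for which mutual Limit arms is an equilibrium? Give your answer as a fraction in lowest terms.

7/12

With no time discounting, the continuation probability p plays the role of the discount factor.
Grim-trigger IC: 21/(1−p) ≥ 35 + 11p/(1−p) ⇒ p ≥ (35−21)/(35−11) = 7/12.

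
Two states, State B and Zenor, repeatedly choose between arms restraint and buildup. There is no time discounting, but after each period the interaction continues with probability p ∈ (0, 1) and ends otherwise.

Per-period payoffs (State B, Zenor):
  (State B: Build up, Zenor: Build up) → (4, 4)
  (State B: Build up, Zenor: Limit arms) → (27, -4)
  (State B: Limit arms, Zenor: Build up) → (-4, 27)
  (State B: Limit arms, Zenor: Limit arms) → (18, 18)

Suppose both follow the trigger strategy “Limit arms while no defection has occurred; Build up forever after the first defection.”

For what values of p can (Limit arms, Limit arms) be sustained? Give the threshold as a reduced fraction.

With no time discounting, the continuation probability p plays the role of the discount factor.
Grim-trigger IC: 18/(1−p) ≥ 27 + 4p/(1−p) ⇒ p ≥ (27−18)/(27−4) = 9/23.

9/23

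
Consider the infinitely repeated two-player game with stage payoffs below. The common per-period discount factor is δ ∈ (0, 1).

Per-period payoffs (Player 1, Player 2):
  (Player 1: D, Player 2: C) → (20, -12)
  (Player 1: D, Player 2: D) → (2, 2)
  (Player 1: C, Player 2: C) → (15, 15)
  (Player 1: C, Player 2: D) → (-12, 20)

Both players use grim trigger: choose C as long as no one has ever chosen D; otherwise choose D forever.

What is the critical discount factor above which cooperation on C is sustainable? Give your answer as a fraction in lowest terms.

5/18

Under grim trigger the critical discount factor is (T−C)/(T−P) with T = 20, C = 15, P = 2.
δ* = (20−15)/(20−2) = 5/18.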